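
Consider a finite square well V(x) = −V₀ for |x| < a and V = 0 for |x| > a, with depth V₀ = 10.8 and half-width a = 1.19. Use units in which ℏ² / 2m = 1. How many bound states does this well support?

Define the well-strength parameter z₀ = (a/ℏ)√(2mV₀) = 1.19 × √(2·0.5·10.8) = 3.911.
The even/odd transcendental equations gain one root per π/2 in z₀, giving N = 1 + ⌊2z₀/π⌋ = 1 + ⌊2.490⌋ = 3.

N = 3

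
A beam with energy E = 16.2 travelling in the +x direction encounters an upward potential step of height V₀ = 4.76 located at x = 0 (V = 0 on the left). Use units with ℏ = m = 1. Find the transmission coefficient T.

The wavenumbers are k₁ = √(2mE)/ℏ = 5.692 on the left and k₂ = √(2m(E − V₀))/ℏ = 4.783 on the right.
Matching ψ and ψ′ at x = 0 gives r = (k₁ − k₂)/(k₁ + k₂), so R = r² = 0.007526 and T = 1 − R = 0.9925.

T = 0.992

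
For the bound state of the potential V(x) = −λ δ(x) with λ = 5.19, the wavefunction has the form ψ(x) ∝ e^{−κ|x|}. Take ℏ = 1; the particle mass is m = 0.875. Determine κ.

Integrating the TISE across x = 0 gives the cusp condition ψ'(0⁺) − ψ'(0⁻) = −(2mλ/ℏ²)ψ(0).
With ψ ∝ e^{−κ|x|} this yields −2κ = −2mλ/ℏ², so κ = mλ/ℏ² = 4.541.

κ = 4.54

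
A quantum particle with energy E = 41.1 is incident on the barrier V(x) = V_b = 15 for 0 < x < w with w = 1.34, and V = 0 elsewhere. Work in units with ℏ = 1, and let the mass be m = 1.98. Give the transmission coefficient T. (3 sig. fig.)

E > V_b: inside the barrier k₂ = √(2m(E − V_b))/ℏ = 10.17, k₂w = 13.62.
Matching at both interfaces gives T⁻¹ = 1 + V_b² sin²(k₂w) / [4E(E − V_b)] = 1.040, hence T = 0.962.

T = 0.962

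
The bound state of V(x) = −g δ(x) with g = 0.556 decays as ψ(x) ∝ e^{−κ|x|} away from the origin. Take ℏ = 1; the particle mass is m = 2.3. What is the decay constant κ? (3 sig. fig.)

κ = 1.28

Integrate −(ℏ²/2m)ψ'' − gδ(x)ψ = Eψ from −ε to +ε: the ψ'' term gives ψ'(0⁺) − ψ'(0⁻) and the δ term gives −(2mg/ℏ²)ψ(0).
With ψ ∝ e^{−κ|x|} this yields −2κ = −2mg/ℏ², so κ = mg/ℏ² = 1.279.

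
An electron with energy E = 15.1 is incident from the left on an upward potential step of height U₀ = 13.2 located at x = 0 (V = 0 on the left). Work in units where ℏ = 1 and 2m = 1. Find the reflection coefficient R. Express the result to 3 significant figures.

R = 0.227

The wavenumbers are k₁ = √(2mE)/ℏ = 3.886 on the left and k₂ = √(2m(E − U₀))/ℏ = 1.378 on the right.
Matching ψ and ψ′ at x = 0 gives r = (k₁ − k₂)/(k₁ + k₂), so R = r² = 0.2269 and T = 1 − R = 0.7731.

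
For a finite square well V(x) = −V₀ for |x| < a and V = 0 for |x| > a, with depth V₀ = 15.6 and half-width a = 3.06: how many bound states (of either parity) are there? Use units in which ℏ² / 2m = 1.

N = 8

The dimensionless depth is z₀ = a√(2mV₀)/ℏ = 3.06 × √(15.60) = 12.09.
The even/odd transcendental equations gain one root per π/2 in z₀, giving N = 1 + ⌊2z₀/π⌋ = 1 + ⌊7.694⌋ = 8.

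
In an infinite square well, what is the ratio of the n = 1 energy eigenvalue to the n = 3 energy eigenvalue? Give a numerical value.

0.111111

Since E_n ∝ n², the ratio is (1/3)² = 0.111111.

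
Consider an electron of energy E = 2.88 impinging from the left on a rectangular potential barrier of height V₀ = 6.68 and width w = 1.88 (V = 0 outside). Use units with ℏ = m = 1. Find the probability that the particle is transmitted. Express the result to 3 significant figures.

E < V₀: inside the barrier ψ ∝ e^{±κx} with κ = √(2m(V₀ − E))/ℏ = 2.757.
κw = 5.183, sinh(κw) = 89.09.
The exact tunnelling result is T⁻¹ = 1 + V₀² sinh²(κw) / [4E(V₀ − E)] = 8091, so T = 0.000124.

T = 0.000124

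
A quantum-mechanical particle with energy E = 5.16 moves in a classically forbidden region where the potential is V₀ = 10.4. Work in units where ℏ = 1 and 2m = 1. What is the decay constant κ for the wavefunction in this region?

κ = 2.29

Since E < V₀ the TISE in this region is ψ'' = κ²ψ with κ = √(2m(V₀ − E))/ℏ.
κ = √(2 × 0.5 × 5.24) = 2.289.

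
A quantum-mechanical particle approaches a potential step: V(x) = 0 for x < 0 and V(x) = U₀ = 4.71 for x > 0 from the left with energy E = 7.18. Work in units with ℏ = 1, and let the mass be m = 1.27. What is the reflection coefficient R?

R = 0.0679

On each side the TISE gives plane waves with k = √(2m(E − V))/ℏ: k₁ = √(2·1.27·7.18) = 4.271, k₂ = √(2·1.27·2.47) = 2.505.
Continuity of ψ and ψ′ at the step yields the reflection amplitude r = (k₁ − k₂)/(k₁ + k₂) = 0.2606; thus R = |r|² = 0.06792, T = 0.9321.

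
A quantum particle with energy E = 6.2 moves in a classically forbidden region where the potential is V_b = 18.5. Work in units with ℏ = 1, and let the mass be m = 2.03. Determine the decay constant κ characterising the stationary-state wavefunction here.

κ = 7.07

Since E < V_b the TISE in this region is ψ'' = κ²ψ with κ = √(2m(V_b − E))/ℏ.
κ = √(2 × 2.03 × 12.3) = 7.067.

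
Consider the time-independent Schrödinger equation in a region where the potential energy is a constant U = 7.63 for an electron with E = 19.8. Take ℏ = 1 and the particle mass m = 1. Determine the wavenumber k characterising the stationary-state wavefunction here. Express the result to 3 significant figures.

k = 4.93

With E > U the solution is oscillatory, ψ ∝ e^{±ikx} with k = √(2m(E − U))/ℏ.
k = √(2 × 1 × 12.17) = 4.934.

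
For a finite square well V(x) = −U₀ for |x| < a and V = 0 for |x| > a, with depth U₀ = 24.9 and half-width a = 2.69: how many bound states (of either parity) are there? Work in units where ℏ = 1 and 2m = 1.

N = 9

The dimensionless depth is z₀ = a√(2mU₀)/ℏ = 2.69 × √(24.90) = 13.42.
The even/odd transcendental equations gain one root per π/2 in z₀, giving N = 1 + ⌊2z₀/π⌋ = 1 + ⌊8.545⌋ = 9.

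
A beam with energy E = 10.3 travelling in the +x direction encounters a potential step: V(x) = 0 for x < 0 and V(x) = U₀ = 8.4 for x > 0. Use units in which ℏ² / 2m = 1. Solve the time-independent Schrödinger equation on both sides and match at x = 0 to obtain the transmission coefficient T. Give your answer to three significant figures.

The wavenumbers are k₁ = √(2mE)/ℏ = 3.209 on the left and k₂ = √(2m(E − U₀))/ℏ = 1.378 on the right.
Matching ψ and ψ′ at x = 0 gives r = (k₁ − k₂)/(k₁ + k₂), so R = r² = 0.1593 and T = 1 − R = 0.8407.

T = 0.841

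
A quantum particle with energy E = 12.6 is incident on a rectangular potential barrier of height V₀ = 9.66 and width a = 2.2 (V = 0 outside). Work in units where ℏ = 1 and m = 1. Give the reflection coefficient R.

E > V₀: inside the barrier k₂ = √(2m(E − V₀))/ℏ = 2.425, k₂a = 5.335.
T = [1 + V₀² sin²(k₂a) / (4E(E − V₀))]⁻¹ = 1/1.416 = 0.706.
R = 1 − T = 0.294.

R = 0.294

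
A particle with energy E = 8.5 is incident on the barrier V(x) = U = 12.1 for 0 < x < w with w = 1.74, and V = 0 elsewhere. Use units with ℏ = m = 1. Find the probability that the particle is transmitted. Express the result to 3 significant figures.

Since E < U the interior solution is evanescent with decay constant κ = √(2m(U − E))/ℏ = 2.683.
κw = 4.669, sinh(κw) = 53.29.
The exact tunnelling result is T⁻¹ = 1 + U² sinh²(κw) / [4E(U − E)] = 3397, so T = 0.000294.

T = 0.000294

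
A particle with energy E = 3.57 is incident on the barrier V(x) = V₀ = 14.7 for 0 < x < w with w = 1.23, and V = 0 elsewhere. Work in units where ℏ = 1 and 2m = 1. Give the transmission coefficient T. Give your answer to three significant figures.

T = 0.000802

E < V₀: inside the barrier ψ ∝ e^{±κx} with κ = √(2m(V₀ − E))/ℏ = 3.336.
κw = 4.103, sinh(κw) = 30.27.
Matching ψ, ψ′ at both faces gives T = [1 + V₀² sinh²(κw) / (4E(V₀ − E))]⁻¹ = 1/1247 = 0.000802.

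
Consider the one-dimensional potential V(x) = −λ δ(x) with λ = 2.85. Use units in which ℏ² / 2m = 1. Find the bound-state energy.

E = -2.03

For x ≠ 0 the bound state is ψ ∝ e^{−κ|x|}; integrating the TISE across the delta gives the cusp condition 2κ = 2mλ/ℏ², so κ = 1.425.
Then E = −ℏ²κ²/(2m) = −mλ²/(2ℏ²) = -2.031.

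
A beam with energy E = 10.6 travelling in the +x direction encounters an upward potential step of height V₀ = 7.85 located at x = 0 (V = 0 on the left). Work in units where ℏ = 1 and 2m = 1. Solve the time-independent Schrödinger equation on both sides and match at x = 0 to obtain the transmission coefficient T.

The wavenumbers are k₁ = √(2mE)/ℏ = 3.256 on the left and k₂ = √(2m(E − V₀))/ℏ = 1.658 on the right.
Continuity of ψ and ψ′ at the step yields the reflection amplitude r = (k₁ − k₂)/(k₁ + k₂) = 0.3251; thus R = |r|² = 0.1057, T = 0.8943.

T = 0.894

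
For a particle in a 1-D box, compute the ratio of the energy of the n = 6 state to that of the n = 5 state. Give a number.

Since E_n ∝ n², the ratio is (6/5)² = 1.44.

1.44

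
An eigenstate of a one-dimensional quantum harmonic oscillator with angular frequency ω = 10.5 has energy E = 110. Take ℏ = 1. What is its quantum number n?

E_n = ℏω(n + ½) ⇒ n = E/(ℏω) − ½ = 110/10.5 − 0.5 = 9.976 → n = 10.

n = 10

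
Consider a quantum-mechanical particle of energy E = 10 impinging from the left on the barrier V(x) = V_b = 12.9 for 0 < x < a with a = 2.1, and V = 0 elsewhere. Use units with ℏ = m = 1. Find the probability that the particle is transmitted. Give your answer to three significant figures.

T = 0.000113

Since E < V_b the interior solution is evanescent with decay constant κ = √(2m(V_b − E))/ℏ = 2.408.
κa = 5.057, sinh(κa) = 78.59.
The exact tunnelling result is T⁻¹ = 1 + V_b² sinh²(κa) / [4E(V_b − E)] = 8862, so T = 0.000113.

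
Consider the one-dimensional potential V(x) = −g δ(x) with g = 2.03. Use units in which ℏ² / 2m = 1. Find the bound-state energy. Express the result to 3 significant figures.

E = -1.03

For x ≠ 0 the bound state is ψ ∝ e^{−κ|x|}; integrating the TISE across the delta gives the cusp condition 2κ = 2mg/ℏ², so κ = 1.015.
Then E = −ℏ²κ²/(2m) = −mg²/(2ℏ²) = -1.030.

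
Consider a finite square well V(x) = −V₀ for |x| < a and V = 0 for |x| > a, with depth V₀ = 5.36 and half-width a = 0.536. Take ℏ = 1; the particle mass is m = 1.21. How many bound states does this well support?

Define the well-strength parameter z₀ = (a/ℏ)√(2mV₀) = 0.536 × √(2·1.21·5.36) = 1.930.
The even/odd transcendental equations gain one root per π/2 in z₀, giving N = 1 + ⌊2z₀/π⌋ = 1 + ⌊1.229⌋ = 2.

N = 2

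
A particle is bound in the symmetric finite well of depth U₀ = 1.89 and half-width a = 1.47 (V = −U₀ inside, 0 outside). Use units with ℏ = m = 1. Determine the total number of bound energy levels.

Define the well-strength parameter z₀ = (a/ℏ)√(2mU₀) = 1.47 × √(2·1·1.89) = 2.858.
The even/odd transcendental equations gain one root per π/2 in z₀, giving N = 1 + ⌊2z₀/π⌋ = 1 + ⌊1.819⌋ = 2.

N = 2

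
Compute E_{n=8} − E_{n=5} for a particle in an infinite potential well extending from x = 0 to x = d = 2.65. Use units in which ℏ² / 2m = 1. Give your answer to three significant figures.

E_n = n²π²ℏ²/(2md²), so ΔE = (8² − 5²) π²ℏ²/(2md²).
ΔE = 39 × π² / (2 × 0.5 × 2.65²) = 54.81.

ΔE = 54.8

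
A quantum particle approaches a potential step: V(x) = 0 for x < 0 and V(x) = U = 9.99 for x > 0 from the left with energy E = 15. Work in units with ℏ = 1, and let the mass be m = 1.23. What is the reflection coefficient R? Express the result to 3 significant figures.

The wavenumbers are k₁ = √(2mE)/ℏ = 6.075 on the left and k₂ = √(2m(E − U))/ℏ = 3.511 on the right.
Continuity of ψ and ψ′ at the step yields the reflection amplitude r = (k₁ − k₂)/(k₁ + k₂) = 0.2675; thus R = |r|² = 0.07155, T = 0.9285.

R = 0.0715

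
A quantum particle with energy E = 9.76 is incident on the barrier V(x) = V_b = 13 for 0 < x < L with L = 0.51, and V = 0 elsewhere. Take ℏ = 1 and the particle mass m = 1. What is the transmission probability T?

E < V_b: inside the barrier ψ ∝ e^{±κx} with κ = √(2m(V_b − E))/ℏ = 2.546.
κL = 1.298, sinh(κL) = 1.695.
Matching ψ, ψ′ at both faces gives T = [1 + V_b² sinh²(κL) / (4E(V_b − E))]⁻¹ = 1/4.838 = 0.207.

T = 0.207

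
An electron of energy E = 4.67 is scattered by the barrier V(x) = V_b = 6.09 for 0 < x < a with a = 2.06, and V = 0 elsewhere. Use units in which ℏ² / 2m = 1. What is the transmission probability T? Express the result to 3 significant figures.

Since E < V_b the interior solution is evanescent with decay constant κ = √(2m(V_b − E))/ℏ = 1.192.
κa = 2.455, sinh(κa) = 5.779.
The exact tunnelling result is T⁻¹ = 1 + V_b² sinh²(κa) / [4E(V_b − E)] = 47.69, so T = 0.0210.

T = 0.0210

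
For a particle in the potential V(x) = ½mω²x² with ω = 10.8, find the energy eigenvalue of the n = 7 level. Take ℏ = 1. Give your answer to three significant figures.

Using E_n = (n + ½)ℏω: E_7 = 7.5 × 10.8 = 81.00.

E = 81.0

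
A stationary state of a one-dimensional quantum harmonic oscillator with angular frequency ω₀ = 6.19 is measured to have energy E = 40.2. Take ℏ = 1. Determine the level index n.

n = 6

E_n = ℏω₀(n + ½) ⇒ n = E/(ℏω₀) − ½ = 40.2/6.19 − 0.5 = 5.994 → n = 6.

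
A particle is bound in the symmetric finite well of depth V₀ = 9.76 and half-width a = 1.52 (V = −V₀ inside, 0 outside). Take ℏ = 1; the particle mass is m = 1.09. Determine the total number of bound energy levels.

N = 5

The dimensionless depth is z₀ = a√(2mV₀)/ℏ = 1.52 × √(21.28) = 7.011.
The even/odd transcendental equations gain one root per π/2 in z₀, giving N = 1 + ⌊2z₀/π⌋ = 1 + ⌊4.464⌋ = 5.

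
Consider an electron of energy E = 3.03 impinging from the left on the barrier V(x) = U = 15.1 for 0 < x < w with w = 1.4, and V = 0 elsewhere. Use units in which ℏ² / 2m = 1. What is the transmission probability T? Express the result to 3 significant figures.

T = 0.000153

Since E < U the interior solution is evanescent with decay constant κ = √(2m(U − E))/ℏ = 3.474.
κw = 4.864, sinh(κw) = 64.76.
The exact tunnelling result is T⁻¹ = 1 + U² sinh²(κw) / [4E(U − E)] = 6537, so T = 0.000153.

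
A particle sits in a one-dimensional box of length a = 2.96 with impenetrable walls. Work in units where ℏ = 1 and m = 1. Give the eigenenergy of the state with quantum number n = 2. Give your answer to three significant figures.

E = 2.25

Requiring ψ(0) = ψ(a) = 0 quantises k = nπ/a, hence E_n = ℏ²k²/2m = n²π²ℏ²/(2ma²).
E_2 = 2² × π² / (2 × 1 × 2.96²) = 2.253.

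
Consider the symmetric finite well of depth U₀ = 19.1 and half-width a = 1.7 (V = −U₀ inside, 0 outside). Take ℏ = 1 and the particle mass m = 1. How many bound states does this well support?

N = 7

The dimensionless depth is z₀ = a√(2mU₀)/ℏ = 1.7 × √(38.20) = 10.51.
The even/odd transcendental equations gain one root per π/2 in z₀, giving N = 1 + ⌊2z₀/π⌋ = 1 + ⌊6.689⌋ = 7.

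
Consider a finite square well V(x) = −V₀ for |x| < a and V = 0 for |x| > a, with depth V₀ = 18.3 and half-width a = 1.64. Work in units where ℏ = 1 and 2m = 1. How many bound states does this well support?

The dimensionless depth is z₀ = a√(2mV₀)/ℏ = 1.64 × √(18.30) = 7.016.
The even/odd transcendental equations gain one root per π/2 in z₀, giving N = 1 + ⌊2z₀/π⌋ = 1 + ⌊4.466⌋ = 5.

N = 5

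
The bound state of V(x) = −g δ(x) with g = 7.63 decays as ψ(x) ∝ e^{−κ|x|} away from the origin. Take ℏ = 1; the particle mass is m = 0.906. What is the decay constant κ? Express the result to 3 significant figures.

Integrate −(ℏ²/2m)ψ'' − gδ(x)ψ = Eψ from −ε to +ε: the ψ'' term gives ψ'(0⁺) − ψ'(0⁻) and the δ term gives −(2mg/ℏ²)ψ(0).
With ψ ∝ e^{−κ|x|} this yields −2κ = −2mg/ℏ², so κ = mg/ℏ² = 6.913.

κ = 6.91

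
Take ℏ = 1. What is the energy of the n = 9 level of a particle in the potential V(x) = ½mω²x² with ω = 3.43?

Using E_n = (n + ½)ℏω: E_9 = 9.5 × 3.43 = 32.59.

E = 32.6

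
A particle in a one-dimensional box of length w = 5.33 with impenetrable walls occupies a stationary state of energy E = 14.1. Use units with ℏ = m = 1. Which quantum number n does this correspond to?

For an infinite well E_n = n²π²ℏ²/(2mw²), so n = (w/πℏ)√(2mE).
n = (5.33/π) × √(2 × 1 × 14.1) = 9.010 → n = 9.

n = 9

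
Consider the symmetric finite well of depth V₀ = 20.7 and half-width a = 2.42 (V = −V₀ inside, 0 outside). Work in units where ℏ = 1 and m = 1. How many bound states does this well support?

N = 10

Define the well-strength parameter z₀ = (a/ℏ)√(2mV₀) = 2.42 × √(2·1·20.7) = 15.57.
A new bound state (alternating even/odd) appears each time z₀ passes a multiple of π/2, so N = ⌊2z₀/π⌋ + 1 = ⌊9.913⌋ + 1 = 10.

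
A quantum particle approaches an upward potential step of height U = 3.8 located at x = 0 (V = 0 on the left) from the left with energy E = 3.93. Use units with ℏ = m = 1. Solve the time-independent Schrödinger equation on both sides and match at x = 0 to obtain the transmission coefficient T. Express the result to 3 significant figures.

T = 0.521

On each side the TISE gives plane waves with k = √(2m(E − V))/ℏ: k₁ = √(2·1·3.93) = 2.804, k₂ = √(2·1·0.13) = 0.5099.
Continuity of ψ and ψ′ at the step yields the reflection amplitude r = (k₁ − k₂)/(k₁ + k₂) = 0.6922; thus R = |r|² = 0.4792, T = 0.5208.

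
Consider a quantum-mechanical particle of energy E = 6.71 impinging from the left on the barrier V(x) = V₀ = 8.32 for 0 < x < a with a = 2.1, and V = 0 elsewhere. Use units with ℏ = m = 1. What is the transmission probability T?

Since E < V₀ the interior solution is evanescent with decay constant κ = √(2m(V₀ − E))/ℏ = 1.794.
κa = 3.768, sinh(κa) = 21.64.
The exact tunnelling result is T⁻¹ = 1 + V₀² sinh²(κa) / [4E(V₀ − E)] = 751.3, so T = 0.00133.

T = 0.00133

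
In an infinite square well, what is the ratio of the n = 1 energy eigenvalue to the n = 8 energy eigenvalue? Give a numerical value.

Since E_n ∝ n², the ratio is (1/8)² = 0.015625.

0.015625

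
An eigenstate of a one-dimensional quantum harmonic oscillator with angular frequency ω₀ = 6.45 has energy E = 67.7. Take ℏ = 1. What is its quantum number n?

Invert E_n = (n + ½)ℏω₀: n = E/ℏω₀ − ½ = 9.996, so n = 10.

n = 10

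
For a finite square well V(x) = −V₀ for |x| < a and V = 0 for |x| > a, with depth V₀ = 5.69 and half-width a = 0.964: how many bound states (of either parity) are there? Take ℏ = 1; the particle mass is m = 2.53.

Define the well-strength parameter z₀ = (a/ℏ)√(2mV₀) = 0.964 × √(2·2.53·5.69) = 5.173.
A new bound state (alternating even/odd) appears each time z₀ passes a multiple of π/2, so N = ⌊2z₀/π⌋ + 1 = ⌊3.293⌋ + 1 = 4.

N = 4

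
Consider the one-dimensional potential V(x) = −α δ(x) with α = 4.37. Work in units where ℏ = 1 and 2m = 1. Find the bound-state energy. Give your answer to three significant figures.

E = -4.77

For x ≠ 0 the bound state is ψ ∝ e^{−κ|x|}; integrating the TISE across the delta gives the cusp condition 2κ = 2mα/ℏ², so κ = 2.185.
Then E = −ℏ²κ²/(2m) = −mα²/(2ℏ²) = -4.774.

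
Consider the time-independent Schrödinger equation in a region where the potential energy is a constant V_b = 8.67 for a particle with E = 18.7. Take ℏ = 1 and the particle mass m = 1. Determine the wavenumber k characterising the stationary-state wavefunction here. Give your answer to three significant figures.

With E > V_b the solution is oscillatory, ψ ∝ e^{±ikx} with k = √(2m(E − V_b))/ℏ.
k = √(2 × 1 × 10.03) = 4.479.

k = 4.48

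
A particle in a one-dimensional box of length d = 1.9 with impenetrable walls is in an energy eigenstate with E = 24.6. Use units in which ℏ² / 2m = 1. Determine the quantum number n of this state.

n = 3

From E_n = n²π²ℏ²/(2md²) invert to n = √(2md²E)/(πℏ).
n = (1.9/π) × √(2 × 0.5 × 24.6) = 3.000 → n = 3.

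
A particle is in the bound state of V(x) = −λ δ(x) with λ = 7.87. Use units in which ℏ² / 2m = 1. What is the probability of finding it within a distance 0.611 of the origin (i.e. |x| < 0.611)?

P = 0.992

The normalised bound state is ψ = √κ e^{−κ|x|} with κ = mλ/ℏ² = 3.935.
P(|x| < d) = ∫_{−d}^{d} κ e^{−2κ|x|} dx = 1 − e^{−2κd} = 1 − e^{−4.809} = 0.9918.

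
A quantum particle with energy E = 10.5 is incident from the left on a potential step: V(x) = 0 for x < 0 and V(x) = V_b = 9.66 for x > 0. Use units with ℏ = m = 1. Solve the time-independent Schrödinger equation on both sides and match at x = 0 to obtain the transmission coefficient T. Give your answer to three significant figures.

The wavenumbers are k₁ = √(2mE)/ℏ = 4.583 on the left and k₂ = √(2m(E − V_b))/ℏ = 1.296 on the right.
Continuity of ψ and ψ′ at the step yields the reflection amplitude r = (k₁ − k₂)/(k₁ + k₂) = 0.5590; thus R = |r|² = 0.3125, T = 0.6875.

T = 0.687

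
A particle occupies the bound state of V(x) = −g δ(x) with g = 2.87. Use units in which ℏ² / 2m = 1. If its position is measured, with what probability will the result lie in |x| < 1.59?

P = 0.990

The normalised bound state is ψ = √κ e^{−κ|x|} with κ = mg/ℏ² = 1.435.
P(|x| < d) = ∫_{−d}^{d} κ e^{−2κ|x|} dx = 1 − e^{−2κd} = 1 − e^{−4.563} = 0.9896.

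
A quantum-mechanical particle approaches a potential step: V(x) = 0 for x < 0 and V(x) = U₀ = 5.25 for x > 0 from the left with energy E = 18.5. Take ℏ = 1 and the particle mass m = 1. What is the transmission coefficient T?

On each side the TISE gives plane waves with k = √(2m(E − V))/ℏ: k₁ = √(2·1·18.5) = 6.083, k₂ = √(2·1·13.25) = 5.148.
Continuity of ψ and ψ′ at the step yields the reflection amplitude r = (k₁ − k₂)/(k₁ + k₂) = 0.08325; thus R = |r|² = 0.006931, T = 0.9931.

T = 0.993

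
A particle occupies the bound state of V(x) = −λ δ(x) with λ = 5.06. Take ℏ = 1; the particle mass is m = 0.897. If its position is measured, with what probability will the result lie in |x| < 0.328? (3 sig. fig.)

The normalised bound state is ψ = √κ e^{−κ|x|} with κ = mλ/ℏ² = 4.539.
P(|x| < d) = ∫_{−d}^{d} κ e^{−2κ|x|} dx = 1 − e^{−2κd} = 1 − e^{−2.977} = 0.9491.

P = 0.949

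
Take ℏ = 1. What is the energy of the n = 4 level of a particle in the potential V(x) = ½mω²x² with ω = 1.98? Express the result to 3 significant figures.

E = 8.91

The oscillator eigenvalues are E_n = ℏω(n + ½), so E_4 = 1.98 × 4.5 = 8.910.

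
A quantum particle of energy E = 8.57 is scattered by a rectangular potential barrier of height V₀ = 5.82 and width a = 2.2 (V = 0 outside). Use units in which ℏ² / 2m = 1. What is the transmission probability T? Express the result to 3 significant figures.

E > V₀: inside the barrier k₂ = √(2m(E − V₀))/ℏ = 1.658, k₂a = 3.648.
T = [1 + V₀² sin²(k₂a) / (4E(E − V₀))]⁻¹ = 1/1.085 = 0.922.

T = 0.922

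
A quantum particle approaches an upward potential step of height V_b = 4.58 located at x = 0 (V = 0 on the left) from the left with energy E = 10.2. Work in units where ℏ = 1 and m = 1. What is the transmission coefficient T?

T = 0.978

The wavenumbers are k₁ = √(2mE)/ℏ = 4.517 on the left and k₂ = √(2m(E − V_b))/ℏ = 3.353 on the right.
Matching ψ and ψ′ at x = 0 gives r = (k₁ − k₂)/(k₁ + k₂), so R = r² = 0.02188 and T = 1 − R = 0.9781.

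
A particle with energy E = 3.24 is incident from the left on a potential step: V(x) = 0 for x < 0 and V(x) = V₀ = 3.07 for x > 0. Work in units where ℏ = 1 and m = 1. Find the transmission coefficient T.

T = 0.607

The wavenumbers are k₁ = √(2mE)/ℏ = 2.546 on the left and k₂ = √(2m(E − V₀))/ℏ = 0.5831 on the right.
Matching ψ and ψ′ at x = 0 gives r = (k₁ − k₂)/(k₁ + k₂), so R = r² = 0.3935 and T = 1 − R = 0.6065.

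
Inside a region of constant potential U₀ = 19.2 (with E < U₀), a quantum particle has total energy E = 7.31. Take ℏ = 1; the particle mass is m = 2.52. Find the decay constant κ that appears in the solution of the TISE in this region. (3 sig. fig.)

κ = 7.74

Since E < U₀ the TISE in this region is ψ'' = κ²ψ with κ = √(2m(U₀ − E))/ℏ.
κ = √(2 × 2.52 × 11.89) = 7.741.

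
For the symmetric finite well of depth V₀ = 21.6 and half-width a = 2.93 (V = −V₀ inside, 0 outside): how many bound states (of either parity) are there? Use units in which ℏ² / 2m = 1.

Define the well-strength parameter z₀ = (a/ℏ)√(2mV₀) = 2.93 × √(2·0.5·21.6) = 13.62.
A new bound state (alternating even/odd) appears each time z₀ passes a multiple of π/2, so N = ⌊2z₀/π⌋ + 1 = ⌊8.669⌋ + 1 = 9.

N = 9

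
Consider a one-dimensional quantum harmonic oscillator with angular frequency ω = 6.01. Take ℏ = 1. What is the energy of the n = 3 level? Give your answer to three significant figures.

E = 21.0

Using E_n = (n + ½)ℏω: E_3 = 3.5 × 6.01 = 21.04.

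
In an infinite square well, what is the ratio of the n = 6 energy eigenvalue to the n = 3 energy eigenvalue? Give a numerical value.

4

Since E_n ∝ n², the ratio is (6/3)² = 4.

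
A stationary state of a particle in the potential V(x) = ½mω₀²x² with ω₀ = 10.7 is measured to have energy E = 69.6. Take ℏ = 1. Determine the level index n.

n = 6

E_n = ℏω₀(n + ½) ⇒ n = E/(ℏω₀) − ½ = 69.6/10.7 − 0.5 = 6.005 → n = 6.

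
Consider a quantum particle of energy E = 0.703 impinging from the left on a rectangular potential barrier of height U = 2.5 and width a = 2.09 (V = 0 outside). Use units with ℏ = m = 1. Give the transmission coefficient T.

E < U: inside the barrier ψ ∝ e^{±κx} with κ = √(2m(U − E))/ℏ = 1.896.
κa = 3.962, sinh(κa) = 26.28.
Matching ψ, ψ′ at both faces gives T = [1 + U² sinh²(κa) / (4E(U − E))]⁻¹ = 1/855.0 = 0.00117.

T = 0.00117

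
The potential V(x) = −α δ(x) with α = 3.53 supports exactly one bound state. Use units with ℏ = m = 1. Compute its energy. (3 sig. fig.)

The bound state is ψ(x) = √κ e^{−κ|x|}. The derivative jump ψ'(0⁺) − ψ'(0⁻) = −(2mα/ℏ²)ψ(0) fixes κ = mα/ℏ² = 3.530.
Then E = −ℏ²κ²/(2m) = −mα²/(2ℏ²) = -6.230.

E = -6.23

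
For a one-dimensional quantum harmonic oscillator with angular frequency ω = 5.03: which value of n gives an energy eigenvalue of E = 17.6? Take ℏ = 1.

n = 3

Invert E_n = (n + ½)ℏω: n = E/ℏω − ½ = 2.999, so n = 3.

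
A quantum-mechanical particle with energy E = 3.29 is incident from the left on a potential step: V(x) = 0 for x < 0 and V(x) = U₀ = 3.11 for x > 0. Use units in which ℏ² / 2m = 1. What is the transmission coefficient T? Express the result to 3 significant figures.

T = 0.615

The wavenumbers are k₁ = √(2mE)/ℏ = 1.814 on the left and k₂ = √(2m(E − U₀))/ℏ = 0.4243 on the right.
Continuity of ψ and ψ′ at the step yields the reflection amplitude r = (k₁ − k₂)/(k₁ + k₂) = 0.6209; thus R = |r|² = 0.3855, T = 0.6145.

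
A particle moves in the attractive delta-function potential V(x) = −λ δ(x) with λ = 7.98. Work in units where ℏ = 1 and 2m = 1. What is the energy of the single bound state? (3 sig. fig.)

For x ≠ 0 the bound state is ψ ∝ e^{−κ|x|}; integrating the TISE across the delta gives the cusp condition 2κ = 2mλ/ℏ², so κ = 3.990.
Then E = −ℏ²κ²/(2m) = −mλ²/(2ℏ²) = -15.92.

E = -15.9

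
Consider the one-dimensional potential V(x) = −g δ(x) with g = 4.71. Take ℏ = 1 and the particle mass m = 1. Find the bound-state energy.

The bound state is ψ(x) = √κ e^{−κ|x|}. The derivative jump ψ'(0⁺) − ψ'(0⁻) = −(2mg/ℏ²)ψ(0) fixes κ = mg/ℏ² = 4.710.
Then E = −ℏ²κ²/(2m) = −mg²/(2ℏ²) = -11.09.

E = -11.1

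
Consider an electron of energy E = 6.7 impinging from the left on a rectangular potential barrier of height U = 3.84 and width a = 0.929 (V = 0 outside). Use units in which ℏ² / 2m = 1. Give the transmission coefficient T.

T = 0.839

Above the barrier the interior wavenumber is k₂ = √(2m(E − U))/ℏ = 1.691, giving phase k₂a = 1.571.
T = [1 + U² sin²(k₂a) / (4E(E − U))]⁻¹ = 1/1.192 = 0.839.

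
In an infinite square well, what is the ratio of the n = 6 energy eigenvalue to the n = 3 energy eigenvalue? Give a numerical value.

4

Since E_n ∝ n², the ratio is (6/3)² = 4.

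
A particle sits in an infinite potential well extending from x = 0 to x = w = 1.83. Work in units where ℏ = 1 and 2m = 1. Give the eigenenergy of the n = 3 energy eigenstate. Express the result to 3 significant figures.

Requiring ψ(0) = ψ(w) = 0 quantises k = nπ/w, hence E_n = ℏ²k²/2m = n²π²ℏ²/(2mw²).
E_3 = 3² × π² / (2 × 0.5 × 1.83²) = 26.52.

E = 26.5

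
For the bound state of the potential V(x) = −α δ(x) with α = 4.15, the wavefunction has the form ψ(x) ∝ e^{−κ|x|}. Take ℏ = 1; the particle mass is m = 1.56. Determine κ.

κ = 6.47

Integrating the TISE across x = 0 gives the cusp condition ψ'(0⁺) − ψ'(0⁻) = −(2mα/ℏ²)ψ(0).
With ψ ∝ e^{−κ|x|} this yields −2κ = −2mα/ℏ², so κ = mα/ℏ² = 6.474.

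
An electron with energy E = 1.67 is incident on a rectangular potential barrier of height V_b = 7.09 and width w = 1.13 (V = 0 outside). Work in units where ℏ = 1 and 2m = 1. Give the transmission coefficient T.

Since E < V_b the interior solution is evanescent with decay constant κ = √(2m(V_b − E))/ℏ = 2.328.
κw = 2.631, sinh(κw) = 6.906.
The exact tunnelling result is T⁻¹ = 1 + V_b² sinh²(κw) / [4E(V_b − E)] = 67.22, so T = 0.0149.

T = 0.0149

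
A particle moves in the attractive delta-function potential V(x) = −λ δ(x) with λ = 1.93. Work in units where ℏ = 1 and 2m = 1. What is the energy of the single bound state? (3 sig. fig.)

E = -0.931

For x ≠ 0 the bound state is ψ ∝ e^{−κ|x|}; integrating the TISE across the delta gives the cusp condition 2κ = 2mλ/ℏ², so κ = 0.9650.
Then E = −ℏ²κ²/(2m) = −mλ²/(2ℏ²) = -0.9312.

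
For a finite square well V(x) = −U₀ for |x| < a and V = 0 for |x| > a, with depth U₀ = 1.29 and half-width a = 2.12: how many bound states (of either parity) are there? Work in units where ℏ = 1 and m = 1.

N = 3

The dimensionless depth is z₀ = a√(2mU₀)/ℏ = 2.12 × √(2.580) = 3.405.
The even/odd transcendental equations gain one root per π/2 in z₀, giving N = 1 + ⌊2z₀/π⌋ = 1 + ⌊2.168⌋ = 3.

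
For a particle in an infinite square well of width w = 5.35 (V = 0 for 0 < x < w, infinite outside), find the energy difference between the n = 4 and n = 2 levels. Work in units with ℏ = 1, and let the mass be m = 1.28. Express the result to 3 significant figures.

ΔE = 1.62

E_n = n²π²ℏ²/(2mw²), so ΔE = (4² − 2²) π²ℏ²/(2mw²).
ΔE = 12 × π² / (2 × 1.28 × 5.35²) = 1.616.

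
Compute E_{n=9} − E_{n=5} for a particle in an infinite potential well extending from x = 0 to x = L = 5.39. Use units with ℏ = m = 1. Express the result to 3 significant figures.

ΔE = 9.51

E_n = n²π²ℏ²/(2mL²), so ΔE = (9² − 5²) π²ℏ²/(2mL²).
ΔE = 56 × π² / (2 × 1 × 5.39²) = 9.512.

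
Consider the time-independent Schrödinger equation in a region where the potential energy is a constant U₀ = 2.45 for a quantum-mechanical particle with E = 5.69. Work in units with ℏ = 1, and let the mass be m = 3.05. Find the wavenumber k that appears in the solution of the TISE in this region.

k = 4.45

With E > U₀ the solution is oscillatory, ψ ∝ e^{±ikx} with k = √(2m(E − U₀))/ℏ.
k = √(2 × 3.05 × 3.24) = 4.446.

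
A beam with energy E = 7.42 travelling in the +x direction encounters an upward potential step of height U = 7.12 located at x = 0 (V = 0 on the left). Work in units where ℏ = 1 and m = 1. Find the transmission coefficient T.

The wavenumbers are k₁ = √(2mE)/ℏ = 3.852 on the left and k₂ = √(2m(E − U))/ℏ = 0.7746 on the right.
Matching ψ and ψ′ at x = 0 gives r = (k₁ − k₂)/(k₁ + k₂), so R = r² = 0.4425 and T = 1 − R = 0.5575.

T = 0.558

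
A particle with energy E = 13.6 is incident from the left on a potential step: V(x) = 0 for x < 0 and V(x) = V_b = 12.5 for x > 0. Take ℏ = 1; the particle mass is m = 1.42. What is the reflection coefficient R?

R = 0.310

The wavenumbers are k₁ = √(2mE)/ℏ = 6.215 on the left and k₂ = √(2m(E − V_b))/ℏ = 1.767 on the right.
Matching ψ and ψ′ at x = 0 gives r = (k₁ − k₂)/(k₁ + k₂), so R = r² = 0.3104 and T = 1 − R = 0.6896.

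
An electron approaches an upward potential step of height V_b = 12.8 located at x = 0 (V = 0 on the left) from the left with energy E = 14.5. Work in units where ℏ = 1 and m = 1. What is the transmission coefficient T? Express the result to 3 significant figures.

The wavenumbers are k₁ = √(2mE)/ℏ = 5.385 on the left and k₂ = √(2m(E − V_b))/ℏ = 1.844 on the right.
Matching ψ and ψ′ at x = 0 gives r = (k₁ − k₂)/(k₁ + k₂), so R = r² = 0.2400 and T = 1 − R = 0.7600.

T = 0.760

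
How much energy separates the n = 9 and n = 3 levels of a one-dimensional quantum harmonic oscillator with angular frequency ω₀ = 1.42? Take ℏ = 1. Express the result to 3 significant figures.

ΔE = 8.52

E_n = ℏω₀(n + ½), so ΔE = (9 − 3) ℏω₀ = 6 × 1.42 = 8.520.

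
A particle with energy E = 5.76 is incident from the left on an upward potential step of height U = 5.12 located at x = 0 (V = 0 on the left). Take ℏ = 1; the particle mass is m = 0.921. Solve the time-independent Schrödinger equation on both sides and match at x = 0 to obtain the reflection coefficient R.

The wavenumbers are k₁ = √(2mE)/ℏ = 3.257 on the left and k₂ = √(2m(E − U))/ℏ = 1.086 on the right.
Matching ψ and ψ′ at x = 0 gives r = (k₁ − k₂)/(k₁ + k₂), so R = r² = 0.2500 and T = 1 − R = 0.7500.

R = 0.250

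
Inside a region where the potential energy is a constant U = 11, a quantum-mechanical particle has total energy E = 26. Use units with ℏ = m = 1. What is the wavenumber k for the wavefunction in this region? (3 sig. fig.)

k = 5.48

With E > U the solution is oscillatory, ψ ∝ e^{±ikx} with k = √(2m(E − U))/ℏ.
k = √(2 × 1 × 15) = 5.477.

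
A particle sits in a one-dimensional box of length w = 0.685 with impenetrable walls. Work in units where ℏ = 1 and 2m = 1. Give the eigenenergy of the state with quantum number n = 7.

The infinite-well eigenfunctions ψ_n = √(2/w) sin(nπx/w) vanish at both walls, giving E_n = n²π²ℏ²/(2mw²).
E_7 = 7² × π² / (2 × 0.5 × 0.685²) = 1031.

E = 1030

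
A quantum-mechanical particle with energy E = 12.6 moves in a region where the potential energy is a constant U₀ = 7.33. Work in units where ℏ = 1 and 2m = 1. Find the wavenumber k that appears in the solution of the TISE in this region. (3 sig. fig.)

With E > U₀ the solution is oscillatory, ψ ∝ e^{±ikx} with k = √(2m(E − U₀))/ℏ.
k = √(2 × 0.5 × 5.27) = 2.296.

k = 2.30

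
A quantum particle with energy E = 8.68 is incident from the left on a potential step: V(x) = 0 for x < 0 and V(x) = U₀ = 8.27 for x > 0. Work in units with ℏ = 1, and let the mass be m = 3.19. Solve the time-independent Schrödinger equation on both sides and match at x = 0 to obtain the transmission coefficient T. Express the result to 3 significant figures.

On each side the TISE gives plane waves with k = √(2m(E − V))/ℏ: k₁ = √(2·3.19·8.68) = 7.442, k₂ = √(2·3.19·0.41) = 1.617.
Matching ψ and ψ′ at x = 0 gives r = (k₁ − k₂)/(k₁ + k₂), so R = r² = 0.4134 and T = 1 − R = 0.5866.

T = 0.587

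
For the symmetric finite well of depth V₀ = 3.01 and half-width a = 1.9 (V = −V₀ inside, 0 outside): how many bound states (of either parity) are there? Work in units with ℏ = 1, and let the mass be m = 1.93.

Define the well-strength parameter z₀ = (a/ℏ)√(2mV₀) = 1.9 × √(2·1.93·3.01) = 6.476.
The even/odd transcendental equations gain one root per π/2 in z₀, giving N = 1 + ⌊2z₀/π⌋ = 1 + ⌊4.123⌋ = 5.

N = 5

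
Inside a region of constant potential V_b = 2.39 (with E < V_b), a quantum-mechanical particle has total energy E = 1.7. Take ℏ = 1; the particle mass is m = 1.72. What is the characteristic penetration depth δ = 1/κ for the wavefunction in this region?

Since E < V_b the TISE in this region is ψ'' = κ²ψ with κ = √(2m(V_b − E))/ℏ.
κ = √(2 × 1.72 × 0.69) = 1.541. The penetration depth is δ = 1/κ = 0.649.

δ = 0.649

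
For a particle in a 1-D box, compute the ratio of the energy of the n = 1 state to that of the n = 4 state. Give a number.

Since E_n ∝ n², the ratio is (1/4)² = 0.0625.

0.0625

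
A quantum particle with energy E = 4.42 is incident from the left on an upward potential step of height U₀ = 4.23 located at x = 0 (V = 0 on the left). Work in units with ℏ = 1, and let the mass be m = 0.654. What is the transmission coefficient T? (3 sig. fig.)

T = 0.569

The wavenumbers are k₁ = √(2mE)/ℏ = 2.404 on the left and k₂ = √(2m(E − U₀))/ℏ = 0.4985 on the right.
Matching ψ and ψ′ at x = 0 gives r = (k₁ − k₂)/(k₁ + k₂), so R = r² = 0.4311 and T = 1 − R = 0.5689.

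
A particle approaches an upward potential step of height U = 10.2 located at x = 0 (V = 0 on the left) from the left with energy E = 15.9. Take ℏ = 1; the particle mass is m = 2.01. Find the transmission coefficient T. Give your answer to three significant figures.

T = 0.937

On each side the TISE gives plane waves with k = √(2m(E − V))/ℏ: k₁ = √(2·2.01·15.9) = 7.995, k₂ = √(2·2.01·5.7) = 4.787.
Continuity of ψ and ψ′ at the step yields the reflection amplitude r = (k₁ − k₂)/(k₁ + k₂) = 0.2510; thus R = |r|² = 0.06299, T = 0.9370.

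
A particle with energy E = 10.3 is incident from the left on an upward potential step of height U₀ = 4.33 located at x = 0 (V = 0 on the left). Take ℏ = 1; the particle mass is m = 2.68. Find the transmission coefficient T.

On each side the TISE gives plane waves with k = √(2m(E − V))/ℏ: k₁ = √(2·2.68·10.3) = 7.430, k₂ = √(2·2.68·5.97) = 5.657.
Continuity of ψ and ψ′ at the step yields the reflection amplitude r = (k₁ − k₂)/(k₁ + k₂) = 0.1355; thus R = |r|² = 0.01836, T = 0.9816.

T = 0.982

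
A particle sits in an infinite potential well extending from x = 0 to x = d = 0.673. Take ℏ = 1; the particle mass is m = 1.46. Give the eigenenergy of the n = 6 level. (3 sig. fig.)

E = 269

Requiring ψ(0) = ψ(d) = 0 quantises k = nπ/d, hence E_n = ℏ²k²/2m = n²π²ℏ²/(2md²).
E_6 = 6² × π² / (2 × 1.46 × 0.673²) = 268.7.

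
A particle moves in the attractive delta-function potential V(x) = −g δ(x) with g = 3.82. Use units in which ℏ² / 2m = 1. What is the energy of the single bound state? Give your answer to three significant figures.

The bound state is ψ(x) = √κ e^{−κ|x|}. The derivative jump ψ'(0⁺) − ψ'(0⁻) = −(2mg/ℏ²)ψ(0) fixes κ = mg/ℏ² = 1.910.
Then E = −ℏ²κ²/(2m) = −mg²/(2ℏ²) = -3.648.

E = -3.65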